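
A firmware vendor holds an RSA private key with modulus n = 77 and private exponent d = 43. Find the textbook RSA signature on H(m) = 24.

(H(m))^2 ≡ 24^2 = 576 ≡ 37
(H(m))^4 ≡ 37^2 = 1369 ≡ 60
(H(m))^8 ≡ 60^2 = 3600 ≡ 58
(H(m))^16 ≡ 58^2 = 3364 ≡ 53
(H(m))^32 ≡ 53^2 = 2809 ≡ 37
43 = 32 + 8 + 2 + 1, so (H(m))^43 ≡ 37·58·37·24 ≡ 52 (mod 77)

52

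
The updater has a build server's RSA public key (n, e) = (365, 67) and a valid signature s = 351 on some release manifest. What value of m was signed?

261

Squares mod 365: s^1≡351, s^2≡196, s^4≡91, s^8≡251, s^16≡221, s^32≡296, s^64≡16
67 = 64 + 2 + 1, so s^67 ≡ 16·196·351 ≡ 261 (mod 365)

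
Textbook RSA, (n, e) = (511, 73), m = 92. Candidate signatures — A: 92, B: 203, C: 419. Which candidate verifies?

A

Candidate A: Squares mod 511: 92^1≡92, 92^2≡288, 92^4≡162, 92^8≡183, 92^16≡274, 92^32≡470, 92^64≡148; 73 = 64 + 8 + 1, so 92^73 ≡ 148·183·92 ≡ 92 (mod 511)
  → matches m = 92
Candidate B: Squares mod 511: 203^1≡203, 203^2≡329, 203^4≡420, 203^8≡105, 203^16≡294, 203^32≡77, 203^64≡308; 73 = 64 + 8 + 1, so 203^73 ≡ 308·105·203 ≡ 203 (mod 511)
Candidate C: Squares mod 511: 419^1≡419, 419^2≡288, 419^4≡162, 419^8≡183, 419^16≡274, 419^32≡470, 419^64≡148; 73 = 64 + 8 + 1, so 419^73 ≡ 148·183·419 ≡ 419 (mod 511)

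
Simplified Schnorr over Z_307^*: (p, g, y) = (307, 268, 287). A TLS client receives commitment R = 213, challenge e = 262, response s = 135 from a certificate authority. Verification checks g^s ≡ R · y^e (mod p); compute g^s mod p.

38

268^2 = 71824 ≡ 293
268^4 ≡ 293^2 = 85849 ≡ 196
268^8 ≡ 196^2 = 38416 ≡ 41
268^16 ≡ 41^2 = 1681 ≡ 146
268^32 ≡ 146^2 = 21316 ≡ 133
268^64 ≡ 133^2 = 17689 ≡ 190
268^128 ≡ 190^2 = 36100 ≡ 181
135 = 128 + 4 + 2 + 1, so 268^135 ≡ 181·196·293·268 ≡ 38 (mod 307)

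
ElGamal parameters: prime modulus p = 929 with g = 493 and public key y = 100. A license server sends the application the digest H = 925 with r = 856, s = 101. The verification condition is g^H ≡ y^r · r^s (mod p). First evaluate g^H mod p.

493^2 = 243049 ≡ 580
493^4 ≡ 580^2 = 336400 ≡ 102
493^8 ≡ 102^2 = 10404 ≡ 185
493^16 ≡ 185^2 = 34225 ≡ 781
493^32 ≡ 781^2 = 609961 ≡ 537
493^64 ≡ 537^2 = 288369 ≡ 379
493^128 ≡ 379^2 = 143641 ≡ 575
493^256 ≡ 575^2 = 330625 ≡ 830
493^512 ≡ 830^2 = 688900 ≡ 511
925 = 512 + 256 + 128 + 16 + 8 + 4 + 1, so 493^925 ≡ 511·830·575·781·185·102·493 ≡ 779 (mod 929)

779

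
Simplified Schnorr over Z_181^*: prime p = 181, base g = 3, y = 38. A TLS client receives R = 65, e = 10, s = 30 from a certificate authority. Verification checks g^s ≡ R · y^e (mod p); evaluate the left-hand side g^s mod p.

Squares mod 181: 3^1≡3, 3^2≡9, 3^4≡81, 3^8≡45, 3^16≡34
30 = 16 + 8 + 4 + 2, so 3^30 ≡ 34·45·81·9 ≡ 48 (mod 181)

48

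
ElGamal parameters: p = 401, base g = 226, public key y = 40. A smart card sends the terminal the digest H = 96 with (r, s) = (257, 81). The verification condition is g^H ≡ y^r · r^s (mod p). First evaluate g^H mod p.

195

226^2 = 51076 ≡ 149
226^4 ≡ 149^2 = 22201 ≡ 146
226^8 ≡ 146^2 = 21316 ≡ 63
226^16 ≡ 63^2 = 3969 ≡ 360
226^32 ≡ 360^2 = 129600 ≡ 77
226^64 ≡ 77^2 = 5929 ≡ 315
96 = 64 + 32, so 226^96 ≡ 315·77 ≡ 195 (mod 401)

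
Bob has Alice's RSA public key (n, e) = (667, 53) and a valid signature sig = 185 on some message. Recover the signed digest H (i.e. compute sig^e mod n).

599

sig^53 mod 667 = 599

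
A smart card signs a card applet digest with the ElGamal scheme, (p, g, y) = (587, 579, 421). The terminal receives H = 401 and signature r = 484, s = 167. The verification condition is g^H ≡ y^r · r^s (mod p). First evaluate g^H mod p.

87

Squares mod 587: 579^1≡579, 579^2≡64, 579^4≡574, 579^8≡169, 579^16≡385, 579^32≡301, 579^64≡203, 579^128≡119, 579^256≡73
401 = 256 + 128 + 16 + 1, so 579^401 ≡ 73·119·385·579 ≡ 87 (mod 587)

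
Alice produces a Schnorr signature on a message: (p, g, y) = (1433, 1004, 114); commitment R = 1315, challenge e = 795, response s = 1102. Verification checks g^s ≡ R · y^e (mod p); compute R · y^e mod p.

Squares mod 1433: 114^1≡114, 114^2≡99, 114^4≡1203, 114^8≡1312, 114^16≡311, 114^32≡710, 114^64≡1117, 114^128≡979, 114^256≡1197, 114^512≡1242
795 = 512 + 256 + 16 + 8 + 2 + 1, so 114^795 ≡ 1242·1197·311·1312·99·114 ≡ 1300 (mod 1433)
R · y^e ≡ 1315·1300 = 1709500 ≡ 1364 (mod 1433)

1364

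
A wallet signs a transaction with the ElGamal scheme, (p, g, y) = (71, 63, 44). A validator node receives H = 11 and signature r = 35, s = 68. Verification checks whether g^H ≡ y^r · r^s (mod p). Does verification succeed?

Left side g^H mod p:
63^2 = 3969 ≡ 64
63^4 ≡ 64^2 = 4096 ≡ 49
63^8 ≡ 49^2 = 2401 ≡ 58
11 = 8 + 2 + 1, so 63^11 ≡ 58·64·63 ≡ 53 (mod 71)
Right side y^r · r^s mod p:
44^2 = 1936 ≡ 19
44^4 ≡ 19^2 = 361 ≡ 6
44^8 ≡ 6^2 = 36
44^16 ≡ 36^2 = 1296 ≡ 18
44^32 ≡ 18^2 = 324 ≡ 40
35 = 32 + 2 + 1, so 44^35 ≡ 40·19·44 ≡ 70 (mod 71)
35^2 = 1225 ≡ 18
35^4 ≡ 18^2 = 324 ≡ 40
35^8 ≡ 40^2 = 1600 ≡ 38
35^16 ≡ 38^2 = 1444 ≡ 24
35^32 ≡ 24^2 = 576 ≡ 8
35^64 ≡ 8^2 = 64
68 = 64 + 4, so 35^68 ≡ 64·40 ≡ 4 (mod 71)
70·4 = 280 ≡ 67 (mod 71)
53 ≠ 67, so verification fails.

fails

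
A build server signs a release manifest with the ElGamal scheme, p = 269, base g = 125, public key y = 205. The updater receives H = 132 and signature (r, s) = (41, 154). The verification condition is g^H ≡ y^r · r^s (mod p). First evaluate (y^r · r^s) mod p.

117

205^2 = 42025 ≡ 61
205^4 ≡ 61^2 = 3721 ≡ 224
205^8 ≡ 224^2 = 50176 ≡ 142
205^16 ≡ 142^2 = 20164 ≡ 258
205^32 ≡ 258^2 = 66564 ≡ 121
41 = 32 + 8 + 1, so 205^41 ≡ 121·142·205 ≡ 24 (mod 269)
41^2 = 1681 ≡ 67
41^4 ≡ 67^2 = 4489 ≡ 185
41^8 ≡ 185^2 = 34225 ≡ 62
41^16 ≡ 62^2 = 3844 ≡ 78
41^32 ≡ 78^2 = 6084 ≡ 166
41^64 ≡ 166^2 = 27556 ≡ 118
41^128 ≡ 118^2 = 13924 ≡ 205
154 = 128 + 16 + 8 + 2, so 41^154 ≡ 205·78·62·67 ≡ 173 (mod 269)
y^r · r^s ≡ 24·173 = 4152 ≡ 117 (mod 269)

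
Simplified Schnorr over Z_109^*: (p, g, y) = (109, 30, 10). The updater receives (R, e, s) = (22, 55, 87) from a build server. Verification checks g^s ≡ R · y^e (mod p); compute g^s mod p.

30^87 mod 109 = 107

107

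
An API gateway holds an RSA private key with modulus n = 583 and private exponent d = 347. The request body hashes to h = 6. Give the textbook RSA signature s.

h^2 ≡ 6^2 = 36
h^4 ≡ 36^2 = 1296 ≡ 130
h^8 ≡ 130^2 = 16900 ≡ 576
h^16 ≡ 576^2 = 331776 ≡ 49
h^32 ≡ 49^2 = 2401 ≡ 69
h^64 ≡ 69^2 = 4761 ≡ 97
h^128 ≡ 97^2 = 9409 ≡ 81
h^256 ≡ 81^2 = 6561 ≡ 148
347 = 256 + 64 + 16 + 8 + 2 + 1, so h^347 ≡ 148·97·49·576·36·6 ≡ 382 (mod 583)

382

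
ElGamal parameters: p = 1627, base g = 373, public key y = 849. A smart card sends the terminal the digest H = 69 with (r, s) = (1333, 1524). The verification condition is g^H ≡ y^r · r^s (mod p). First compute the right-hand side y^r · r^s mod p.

211

849^2 = 720801 ≡ 40
849^4 ≡ 40^2 = 1600
849^8 ≡ 1600^2 = 2560000 ≡ 729
849^16 ≡ 729^2 = 531441 ≡ 1039
849^32 ≡ 1039^2 = 1079521 ≡ 820
849^64 ≡ 820^2 = 672400 ≡ 449
849^128 ≡ 449^2 = 201601 ≡ 1480
849^256 ≡ 1480^2 = 2190400 ≡ 458
849^512 ≡ 458^2 = 209764 ≡ 1508
849^1024 ≡ 1508^2 = 2274064 ≡ 1145
1333 = 1024 + 256 + 32 + 16 + 4 + 1, so 849^1333 ≡ 1145·458·820·1039·1600·849 ≡ 520 (mod 1627)
1333^2 = 1776889 ≡ 205
1333^4 ≡ 205^2 = 42025 ≡ 1350
1333^8 ≡ 1350^2 = 1822500 ≡ 260
1333^16 ≡ 260^2 = 67600 ≡ 893
1333^32 ≡ 893^2 = 797449 ≡ 219
1333^64 ≡ 219^2 = 47961 ≡ 778
1333^128 ≡ 778^2 = 605284 ≡ 40
1333^256 ≡ 40^2 = 1600
1333^512 ≡ 1600^2 = 2560000 ≡ 729
1333^1024 ≡ 729^2 = 531441 ≡ 1039
1524 = 1024 + 256 + 128 + 64 + 32 + 16 + 4, so 1333^1524 ≡ 1039·1600·40·778·219·893·1350 ≡ 1399 (mod 1627)
y^r · r^s ≡ 520·1399 = 727480 ≡ 211 (mod 1627)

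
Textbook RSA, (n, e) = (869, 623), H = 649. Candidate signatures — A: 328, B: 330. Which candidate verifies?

Candidate A: 328^623 mod 869 = 586
Candidate B: 330^623 mod 869 = 649
  → matches H = 649

B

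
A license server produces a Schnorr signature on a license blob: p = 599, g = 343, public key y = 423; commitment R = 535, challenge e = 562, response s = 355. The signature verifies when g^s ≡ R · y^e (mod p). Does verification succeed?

g^s mod p:
343^2 = 117649 ≡ 245
343^4 ≡ 245^2 = 60025 ≡ 125
343^8 ≡ 125^2 = 15625 ≡ 51
343^16 ≡ 51^2 = 2601 ≡ 205
343^32 ≡ 205^2 = 42025 ≡ 95
343^64 ≡ 95^2 = 9025 ≡ 40
343^128 ≡ 40^2 = 1600 ≡ 402
343^256 ≡ 402^2 = 161604 ≡ 473
355 = 256 + 64 + 32 + 2 + 1, so 343^355 ≡ 473·40·95·245·343 ≡ 516 (mod 599)
R · y^e mod p:
423^2 = 178929 ≡ 427
423^4 ≡ 427^2 = 182329 ≡ 233
423^8 ≡ 233^2 = 54289 ≡ 379
423^16 ≡ 379^2 = 143641 ≡ 480
423^32 ≡ 480^2 = 230400 ≡ 384
423^64 ≡ 384^2 = 147456 ≡ 102
423^128 ≡ 102^2 = 10404 ≡ 221
423^256 ≡ 221^2 = 48841 ≡ 322
423^512 ≡ 322^2 = 103684 ≡ 57
562 = 512 + 32 + 16 + 2, so 423^562 ≡ 57·384·480·427 ≡ 103 (mod 599)
535·103 = 55105 ≡ 596 (mod 599)
516 ≠ 596; the check fails.

fails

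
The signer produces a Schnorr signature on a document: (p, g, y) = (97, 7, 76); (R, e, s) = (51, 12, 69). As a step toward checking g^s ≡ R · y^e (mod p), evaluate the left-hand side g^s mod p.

34

7^69 mod 97 = 34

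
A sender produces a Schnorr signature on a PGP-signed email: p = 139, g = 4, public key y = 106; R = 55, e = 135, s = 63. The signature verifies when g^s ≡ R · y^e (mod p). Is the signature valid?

g^s mod p:
4^2 = 16
4^4 ≡ 16^2 = 256 ≡ 117
4^8 ≡ 117^2 = 13689 ≡ 67
4^16 ≡ 67^2 = 4489 ≡ 41
4^32 ≡ 41^2 = 1681 ≡ 13
63 = 32 + 16 + 8 + 4 + 2 + 1, so 4^63 ≡ 13·41·67·117·16·4 ≡ 77 (mod 139)
R · y^e mod p:
106^2 = 11236 ≡ 116
106^4 ≡ 116^2 = 13456 ≡ 112
106^8 ≡ 112^2 = 12544 ≡ 34
106^16 ≡ 34^2 = 1156 ≡ 44
106^32 ≡ 44^2 = 1936 ≡ 129
106^64 ≡ 129^2 = 16641 ≡ 100
106^128 ≡ 100^2 = 10000 ≡ 131
135 = 128 + 4 + 2 + 1, so 106^135 ≡ 131·112·116·106 ≡ 63 (mod 139)
55·63 = 3465 ≡ 129 (mod 139)
77 ≠ 129; the check fails.

invalid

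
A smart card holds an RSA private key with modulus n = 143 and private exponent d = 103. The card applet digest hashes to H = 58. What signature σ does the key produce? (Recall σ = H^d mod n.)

137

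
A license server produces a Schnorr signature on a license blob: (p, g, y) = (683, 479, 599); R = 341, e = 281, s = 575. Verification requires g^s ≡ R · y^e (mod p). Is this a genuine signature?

genuine

g^s mod p:
Squares mod 683: 479^1≡479, 479^2≡636, 479^4≡160, 479^8≡329, 479^16≡327, 479^32≡381, 479^64≡365, 479^128≡40, 479^256≡234, 479^512≡116
575 = 512 + 32 + 16 + 8 + 4 + 2 + 1, so 479^575 ≡ 116·381·327·329·160·636·479 ≡ 221 (mod 683)
R · y^e mod p:
Squares mod 683: 599^1≡599, 599^2≡226, 599^4≡534, 599^8≡345, 599^16≡183, 599^32≡22, 599^64≡484, 599^128≡670, 599^256≡169
281 = 256 + 16 + 8 + 1, so 599^281 ≡ 169·183·345·599 ≡ 241 (mod 683)
341·241 = 82181 ≡ 221 (mod 683)
221 ≡ 221 (mod 683); signature holds.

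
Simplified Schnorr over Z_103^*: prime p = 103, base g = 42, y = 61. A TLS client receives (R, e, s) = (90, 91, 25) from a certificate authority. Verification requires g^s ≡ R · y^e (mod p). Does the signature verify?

verifies

g^s mod p:
42^2 = 1764 ≡ 13
42^4 ≡ 13^2 = 169 ≡ 66
42^8 ≡ 66^2 = 4356 ≡ 30
42^16 ≡ 30^2 = 900 ≡ 76
25 = 16 + 8 + 1, so 42^25 ≡ 76·30·42 ≡ 73 (mod 103)
R · y^e mod p:
61^2 = 3721 ≡ 13
61^4 ≡ 13^2 = 169 ≡ 66
61^8 ≡ 66^2 = 4356 ≡ 30
61^16 ≡ 30^2 = 900 ≡ 76
61^32 ≡ 76^2 = 5776 ≡ 8
61^64 ≡ 8^2 = 64
91 = 64 + 16 + 8 + 2 + 1, so 61^91 ≡ 64·76·30·13·61 ≡ 34 (mod 103)
90·34 = 3060 ≡ 73 (mod 103)
73 ≡ 73 (mod 103); signature holds.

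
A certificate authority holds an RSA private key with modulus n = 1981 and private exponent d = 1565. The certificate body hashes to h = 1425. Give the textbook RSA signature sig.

Squares mod 1981: h^1≡1425, h^2≡100, h^4≡95, h^8≡1101, h^16≡1810, h^32≡1507, h^64≡823, h^128≡1808, h^256≡214, h^512≡233, h^1024≡802
1565 = 1024 + 512 + 16 + 8 + 4 + 1, so h^1565 ≡ 802·233·1810·1101·95·1425 ≡ 1801 (mod 1981)

1801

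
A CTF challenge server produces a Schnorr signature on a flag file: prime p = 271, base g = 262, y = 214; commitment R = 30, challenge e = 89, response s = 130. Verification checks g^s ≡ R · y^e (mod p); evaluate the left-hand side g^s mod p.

262^2 = 68644 ≡ 81
262^4 ≡ 81^2 = 6561 ≡ 57
262^8 ≡ 57^2 = 3249 ≡ 268
262^16 ≡ 268^2 = 71824 ≡ 9
262^32 ≡ 9^2 = 81
262^64 ≡ 81^2 = 6561 ≡ 57
262^128 ≡ 57^2 = 3249 ≡ 268
130 = 128 + 2, so 262^130 ≡ 268·81 ≡ 28 (mod 271)

28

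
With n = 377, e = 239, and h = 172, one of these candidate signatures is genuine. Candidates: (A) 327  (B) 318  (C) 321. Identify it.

Candidate A: Squares mod 377: 327^1≡327, 327^2≡238, 327^4≡94, 327^8≡165, 327^16≡81, 327^32≡152, 327^64≡107, 327^128≡139; 239 = 128 + 64 + 32 + 8 + 4 + 2 + 1, so 327^239 ≡ 139·107·152·165·94·238·327 ≡ 137 (mod 377)
Candidate B: Squares mod 377: 318^1≡318, 318^2≡88, 318^4≡204, 318^8≡146, 318^16≡204, 318^32≡146, 318^64≡204, 318^128≡146; 239 = 128 + 64 + 32 + 8 + 4 + 2 + 1, so 318^239 ≡ 146·204·146·146·204·88·318 ≡ 115 (mod 377)
Candidate C: Squares mod 377: 321^1≡321, 321^2≡120, 321^4≡74, 321^8≡198, 321^16≡373, 321^32≡16, 321^64≡256, 321^128≡315; 239 = 128 + 64 + 32 + 8 + 4 + 2 + 1, so 321^239 ≡ 315·256·16·198·74·120·321 ≡ 172 (mod 377)
  → matches h = 172

C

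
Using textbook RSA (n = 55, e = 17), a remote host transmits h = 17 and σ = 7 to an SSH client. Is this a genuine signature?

genuine

σ^2 ≡ 7^2 = 49
σ^4 ≡ 49^2 = 2401 ≡ 36
σ^8 ≡ 36^2 = 1296 ≡ 31
σ^16 ≡ 31^2 = 961 ≡ 26
17 = 16 + 1, so σ^17 ≡ 26·7 ≡ 17 (mod 55)
17 = h, so the signature checks out.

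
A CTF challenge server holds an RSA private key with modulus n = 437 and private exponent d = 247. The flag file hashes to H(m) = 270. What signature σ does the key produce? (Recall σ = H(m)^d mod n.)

(H(m))^2 ≡ 270^2 = 72900 ≡ 358
(H(m))^4 ≡ 358^2 = 128164 ≡ 123
(H(m))^8 ≡ 123^2 = 15129 ≡ 271
(H(m))^16 ≡ 271^2 = 73441 ≡ 25
(H(m))^32 ≡ 25^2 = 625 ≡ 188
(H(m))^64 ≡ 188^2 = 35344 ≡ 384
(H(m))^128 ≡ 384^2 = 147456 ≡ 187
247 = 128 + 64 + 32 + 16 + 4 + 2 + 1, so (H(m))^247 ≡ 187·384·188·25·123·358·270 ≡ 389 (mod 437)

389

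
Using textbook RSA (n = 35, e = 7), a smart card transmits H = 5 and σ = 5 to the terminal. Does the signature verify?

σ^2 ≡ 5^2 = 25
σ^4 ≡ 25^2 = 625 ≡ 30
7 = 4 + 2 + 1, so σ^7 ≡ 30·25·5 ≡ 5 (mod 35)
5 = H, so the signature checks out.

verifies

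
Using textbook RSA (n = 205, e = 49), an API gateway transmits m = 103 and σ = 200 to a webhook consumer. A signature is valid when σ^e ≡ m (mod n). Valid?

σ^2 ≡ 200^2 = 40000 ≡ 25
σ^4 ≡ 25^2 = 625 ≡ 10
σ^8 ≡ 10^2 = 100
σ^16 ≡ 100^2 = 10000 ≡ 160
σ^32 ≡ 160^2 = 25600 ≡ 180
49 = 32 + 16 + 1, so σ^49 ≡ 180·160·200 ≡ 115 (mod 205)
σ^49 mod 205 = 115, but m = 103.

no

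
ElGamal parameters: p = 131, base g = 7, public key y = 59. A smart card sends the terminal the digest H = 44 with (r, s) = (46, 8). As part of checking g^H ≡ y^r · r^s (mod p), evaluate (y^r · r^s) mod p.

65

59^2 = 3481 ≡ 75
59^4 ≡ 75^2 = 5625 ≡ 123
59^8 ≡ 123^2 = 15129 ≡ 64
59^16 ≡ 64^2 = 4096 ≡ 35
59^32 ≡ 35^2 = 1225 ≡ 46
46 = 32 + 8 + 4 + 2, so 59^46 ≡ 46·64·123·75 ≡ 4 (mod 131)
46^2 = 2116 ≡ 20
46^4 ≡ 20^2 = 400 ≡ 7
46^8 ≡ 7^2 = 49
y^r · r^s ≡ 4·49 = 196 ≡ 65 (mod 131)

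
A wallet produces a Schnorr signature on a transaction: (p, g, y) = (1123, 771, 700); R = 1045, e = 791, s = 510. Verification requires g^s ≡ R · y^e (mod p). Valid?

g^s mod p:
Squares mod 1123: 771^1≡771, 771^2≡374, 771^4≡624, 771^8≡818, 771^16≡939, 771^32≡166, 771^64≡604, 771^128≡964, 771^256≡575
510 = 256 + 128 + 64 + 32 + 16 + 8 + 4 + 2, so 771^510 ≡ 575·964·604·166·939·818·624·374 ≡ 857 (mod 1123)
R · y^e mod p:
Squares mod 1123: 700^1≡700, 700^2≡372, 700^4≡255, 700^8≡1014, 700^16≡651, 700^32≡430, 700^64≡728, 700^128≡1051, 700^256≡692, 700^512≡466
791 = 512 + 256 + 16 + 4 + 2 + 1, so 700^791 ≡ 466·692·651·255·372·700 ≡ 61 (mod 1123)
1045·61 = 63745 ≡ 857 (mod 1123)
857 ≡ 857 (mod 1123); signature holds.

yes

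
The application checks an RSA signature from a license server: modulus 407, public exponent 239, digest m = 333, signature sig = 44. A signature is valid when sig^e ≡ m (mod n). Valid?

no

Squares mod 407: sig^1≡44, sig^2≡308, sig^4≡33, sig^8≡275, sig^16≡330, sig^32≡231, sig^64≡44, sig^128≡308
239 = 128 + 64 + 32 + 8 + 4 + 2 + 1, so sig^239 ≡ 308·44·231·275·33·308·44 ≡ 231 (mod 407)
231 ≠ 333, so verification fails.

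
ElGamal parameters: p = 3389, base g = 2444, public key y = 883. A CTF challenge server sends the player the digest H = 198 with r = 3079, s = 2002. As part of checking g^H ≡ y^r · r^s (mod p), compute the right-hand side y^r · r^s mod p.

Squares mod 3389: 883^1≡883, 883^2≡219, 883^4≡515, 883^8≡883, 883^16≡219, 883^32≡515, 883^64≡883, 883^128≡219, 883^256≡515, 883^512≡883, 883^1024≡219, 883^2048≡515
3079 = 2048 + 1024 + 4 + 2 + 1, so 883^3079 ≡ 515·219·515·219·883 ≡ 948 (mod 3389)
Squares mod 3389: 3079^1≡3079, 3079^2≡1208, 3079^4≡1994, 3079^8≡739, 3079^16≡492, 3079^32≡1445, 3079^64≡401, 3079^128≡1518, 3079^256≡3193, 3079^512≡1137, 3079^1024≡1560
2002 = 1024 + 512 + 256 + 128 + 64 + 16 + 2, so 3079^2002 ≡ 1560·1137·3193·1518·401·492·1208 ≡ 3388 (mod 3389)
y^r · r^s ≡ 948·3388 = 3211824 ≡ 2441 (mod 3389)

2441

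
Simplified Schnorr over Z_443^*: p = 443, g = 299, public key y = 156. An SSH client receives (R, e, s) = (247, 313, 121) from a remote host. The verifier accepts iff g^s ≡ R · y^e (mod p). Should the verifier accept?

accept

g^s mod p:
Squares mod 443: 299^1≡299, 299^2≡358, 299^4≡137, 299^8≡163, 299^16≡432, 299^32≡121, 299^64≡22
121 = 64 + 32 + 16 + 8 + 1, so 299^121 ≡ 22·121·432·163·299 ≡ 135 (mod 443)
R · y^e mod p:
Squares mod 443: 156^1≡156, 156^2≡414, 156^4≡398, 156^8≡253, 156^16≡217, 156^32≡131, 156^64≡327, 156^128≡166, 156^256≡90
313 = 256 + 32 + 16 + 8 + 1, so 156^313 ≡ 90·131·217·253·156 ≡ 318 (mod 443)
247·318 = 78546 ≡ 135 (mod 443)
135 ≡ 135 (mod 443); signature holds.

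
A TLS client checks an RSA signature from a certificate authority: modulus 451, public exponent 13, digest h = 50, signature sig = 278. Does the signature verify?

sig^2 ≡ 278^2 = 77284 ≡ 163
sig^4 ≡ 163^2 = 26569 ≡ 411
sig^8 ≡ 411^2 = 168921 ≡ 247
13 = 8 + 4 + 1, so sig^13 ≡ 247·411·278 ≡ 401 (mod 451)
401 ≠ 50, so verification fails.

does not verify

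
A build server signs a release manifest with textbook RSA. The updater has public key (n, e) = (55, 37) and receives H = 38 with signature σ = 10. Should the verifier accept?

σ^2 ≡ 10^2 = 100 ≡ 45
σ^4 ≡ 45^2 = 2025 ≡ 45
σ^8 ≡ 45^2 = 2025 ≡ 45
σ^16 ≡ 45^2 = 2025 ≡ 45
σ^32 ≡ 45^2 = 2025 ≡ 45
37 = 32 + 4 + 1, so σ^37 ≡ 45·45·10 ≡ 10 (mod 55)
σ^37 mod 55 = 10, but H = 38.

reject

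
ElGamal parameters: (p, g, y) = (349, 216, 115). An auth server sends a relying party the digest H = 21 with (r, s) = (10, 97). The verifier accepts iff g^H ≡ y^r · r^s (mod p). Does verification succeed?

fails

Left side g^H mod p:
216^2 = 46656 ≡ 239
216^4 ≡ 239^2 = 57121 ≡ 234
216^8 ≡ 234^2 = 54756 ≡ 312
216^16 ≡ 312^2 = 97344 ≡ 322
21 = 16 + 4 + 1, so 216^21 ≡ 322·234·216 ≡ 251 (mod 349)
Right side y^r · r^s mod p:
115^2 = 13225 ≡ 312
115^4 ≡ 312^2 = 97344 ≡ 322
115^8 ≡ 322^2 = 103684 ≡ 31
10 = 8 + 2, so 115^10 ≡ 31·312 ≡ 249 (mod 349)
10^2 = 100
10^4 ≡ 100^2 = 10000 ≡ 228
10^8 ≡ 228^2 = 51984 ≡ 332
10^16 ≡ 332^2 = 110224 ≡ 289
10^32 ≡ 289^2 = 83521 ≡ 110
10^64 ≡ 110^2 = 12100 ≡ 234
97 = 64 + 32 + 1, so 10^97 ≡ 234·110·10 ≡ 187 (mod 349)
249·187 = 46563 ≡ 146 (mod 349)
251 ≠ 146, so verification fails.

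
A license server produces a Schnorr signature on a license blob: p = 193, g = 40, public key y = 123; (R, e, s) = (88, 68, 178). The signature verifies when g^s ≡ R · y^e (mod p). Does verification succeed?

fails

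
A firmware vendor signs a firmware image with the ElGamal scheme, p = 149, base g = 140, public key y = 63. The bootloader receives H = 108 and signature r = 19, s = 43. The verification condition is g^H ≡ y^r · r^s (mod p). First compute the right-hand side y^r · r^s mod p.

Squares mod 149: 63^1≡63, 63^2≡95, 63^4≡85, 63^8≡73, 63^16≡114
19 = 16 + 2 + 1, so 63^19 ≡ 114·95·63 ≡ 19 (mod 149)
Squares mod 149: 19^1≡19, 19^2≡63, 19^4≡95, 19^8≡85, 19^16≡73, 19^32≡114
43 = 32 + 8 + 2 + 1, so 19^43 ≡ 114·85·63·19 ≡ 25 (mod 149)
y^r · r^s ≡ 19·25 = 475 ≡ 28 (mod 149)

28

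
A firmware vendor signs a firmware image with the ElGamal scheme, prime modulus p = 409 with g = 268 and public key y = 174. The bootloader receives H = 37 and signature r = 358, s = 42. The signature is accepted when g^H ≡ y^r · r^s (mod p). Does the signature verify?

Left side g^H mod p:
268^2 = 71824 ≡ 249
268^4 ≡ 249^2 = 62001 ≡ 242
268^8 ≡ 242^2 = 58564 ≡ 77
268^16 ≡ 77^2 = 5929 ≡ 203
268^32 ≡ 203^2 = 41209 ≡ 309
37 = 32 + 4 + 1, so 268^37 ≡ 309·242·268 ≡ 322 (mod 409)
Right side y^r · r^s mod p:
174^2 = 30276 ≡ 10
174^4 ≡ 10^2 = 100
174^8 ≡ 100^2 = 10000 ≡ 184
174^16 ≡ 184^2 = 33856 ≡ 318
174^32 ≡ 318^2 = 101124 ≡ 101
174^64 ≡ 101^2 = 10201 ≡ 385
174^128 ≡ 385^2 = 148225 ≡ 167
174^256 ≡ 167^2 = 27889 ≡ 77
358 = 256 + 64 + 32 + 4 + 2, so 174^358 ≡ 77·385·101·100·10 ≡ 377 (mod 409)
358^2 = 128164 ≡ 147
358^4 ≡ 147^2 = 21609 ≡ 341
358^8 ≡ 341^2 = 116281 ≡ 125
358^16 ≡ 125^2 = 15625 ≡ 83
358^32 ≡ 83^2 = 6889 ≡ 345
42 = 32 + 8 + 2, so 358^42 ≡ 345·125·147 ≡ 284 (mod 409)
377·284 = 107068 ≡ 319 (mod 409)
322 ≠ 319, so verification fails.

does not verify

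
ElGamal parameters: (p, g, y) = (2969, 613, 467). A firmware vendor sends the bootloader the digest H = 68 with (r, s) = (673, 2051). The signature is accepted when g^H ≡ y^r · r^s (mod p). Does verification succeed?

Left side g^H mod p:
613^68 mod 2969 = 997
Right side y^r · r^s mod p:
467^673 mod 2969 = 1011
673^2051 mod 2969 = 2691
1011·2691 = 2720601 ≡ 997 (mod 2969)
997 ≡ 997 (mod 2969), so the signature is genuine.

passes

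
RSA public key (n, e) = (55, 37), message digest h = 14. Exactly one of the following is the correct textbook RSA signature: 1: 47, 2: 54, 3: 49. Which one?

3

Candidate 1: Squares mod 55: 47^1≡47, 47^2≡9, 47^4≡26, 47^8≡16, 47^16≡36, 47^32≡31; 37 = 32 + 4 + 1, so 47^37 ≡ 31·26·47 ≡ 42 (mod 55)
Candidate 2: Squares mod 55: 54^1≡54, 54^2≡1, 54^4≡1, 54^8≡1, 54^16≡1, 54^32≡1; 37 = 32 + 4 + 1, so 54^37 ≡ 1·1·54 ≡ 54 (mod 55)
Candidate 3: Squares mod 55: 49^1≡49, 49^2≡36, 49^4≡31, 49^8≡26, 49^16≡16, 49^32≡36; 37 = 32 + 4 + 1, so 49^37 ≡ 36·31·49 ≡ 14 (mod 55)
  → matches h = 14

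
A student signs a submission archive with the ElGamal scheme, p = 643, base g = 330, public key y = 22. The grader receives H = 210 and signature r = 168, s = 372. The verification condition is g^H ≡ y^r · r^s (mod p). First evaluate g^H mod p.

Squares mod 643: 330^1≡330, 330^2≡233, 330^4≡277, 330^8≡212, 330^16≡577, 330^32≡498, 330^64≡449, 330^128≡342
210 = 128 + 64 + 16 + 2, so 330^210 ≡ 342·449·577·233 ≡ 4 (mod 643)

4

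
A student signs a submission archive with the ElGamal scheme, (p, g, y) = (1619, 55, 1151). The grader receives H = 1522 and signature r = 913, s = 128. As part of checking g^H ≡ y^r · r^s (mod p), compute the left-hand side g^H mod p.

55^2 = 3025 ≡ 1406
55^4 ≡ 1406^2 = 1976836 ≡ 37
55^8 ≡ 37^2 = 1369
55^16 ≡ 1369^2 = 1874161 ≡ 978
55^32 ≡ 978^2 = 956484 ≡ 1274
55^64 ≡ 1274^2 = 1623076 ≡ 838
55^128 ≡ 838^2 = 702244 ≡ 1217
55^256 ≡ 1217^2 = 1481089 ≡ 1323
55^512 ≡ 1323^2 = 1750329 ≡ 190
55^1024 ≡ 190^2 = 36100 ≡ 482
1522 = 1024 + 256 + 128 + 64 + 32 + 16 + 2, so 55^1522 ≡ 482·1323·1217·838·1274·978·1406 ≡ 1052 (mod 1619)

1052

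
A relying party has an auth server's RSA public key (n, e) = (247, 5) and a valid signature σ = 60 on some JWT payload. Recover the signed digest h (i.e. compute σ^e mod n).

σ^5 mod 247 = 34

34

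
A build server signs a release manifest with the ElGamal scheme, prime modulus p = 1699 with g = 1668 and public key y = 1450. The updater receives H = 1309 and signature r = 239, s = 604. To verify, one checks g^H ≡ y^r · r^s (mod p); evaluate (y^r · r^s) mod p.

1490

Squares mod 1699: 1450^1≡1450, 1450^2≡837, 1450^4≡581, 1450^8≡1159, 1450^16≡1071, 1450^32≡216, 1450^64≡783, 1450^128≡1449
239 = 128 + 64 + 32 + 8 + 4 + 2 + 1, so 1450^239 ≡ 1449·783·216·1159·581·837·1450 ≡ 658 (mod 1699)
Squares mod 1699: 239^1≡239, 239^2≡1054, 239^4≡1469, 239^8≡231, 239^16≡692, 239^32≡1445, 239^64≡1653, 239^128≡417, 239^256≡591, 239^512≡986
604 = 512 + 64 + 16 + 8 + 4, so 239^604 ≡ 986·1653·692·231·1469 ≡ 1221 (mod 1699)
y^r · r^s ≡ 658·1221 = 803418 ≡ 1490 (mod 1699)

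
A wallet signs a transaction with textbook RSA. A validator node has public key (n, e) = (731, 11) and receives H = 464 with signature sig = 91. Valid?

Squares mod 731: sig^1≡91, sig^2≡240, sig^4≡582, sig^8≡271
11 = 8 + 2 + 1, so sig^11 ≡ 271·240·91 ≡ 464 (mod 731)
Since 464 equals the digest 464, verification succeeds.

yes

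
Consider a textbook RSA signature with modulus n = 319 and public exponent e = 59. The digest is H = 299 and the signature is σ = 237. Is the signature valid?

valid

σ^59 mod 319 = 299
Since 299 equals the digest 299, verification succeeds.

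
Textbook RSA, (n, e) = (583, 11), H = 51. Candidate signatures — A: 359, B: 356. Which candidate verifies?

A

Candidate A: 359^2 = 128881 ≡ 38; 359^4 ≡ 38^2 = 1444 ≡ 278; 359^8 ≡ 278^2 = 77284 ≡ 328; 11 = 8 + 2 + 1, so 359^11 ≡ 328·38·359 ≡ 51 (mod 583)
  → matches H = 51
Candidate B: 356^2 = 126736 ≡ 225; 356^4 ≡ 225^2 = 50625 ≡ 487; 356^8 ≡ 487^2 = 237169 ≡ 471; 11 = 8 + 2 + 1, so 356^11 ≡ 471·225·356 ≡ 4 (mod 583)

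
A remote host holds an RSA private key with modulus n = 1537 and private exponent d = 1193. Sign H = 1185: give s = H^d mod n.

1154

H^2 ≡ 1185^2 = 1404225 ≡ 944
H^4 ≡ 944^2 = 891136 ≡ 1213
H^8 ≡ 1213^2 = 1471369 ≡ 460
H^16 ≡ 460^2 = 211600 ≡ 1031
H^32 ≡ 1031^2 = 1062961 ≡ 894
H^64 ≡ 894^2 = 799236 ≡ 1533
H^128 ≡ 1533^2 = 2350089 ≡ 16
H^256 ≡ 16^2 = 256
H^512 ≡ 256^2 = 65536 ≡ 982
H^1024 ≡ 982^2 = 964324 ≡ 625
1193 = 1024 + 128 + 32 + 8 + 1, so H^1193 ≡ 625·16·894·460·1185 ≡ 1154 (mod 1537)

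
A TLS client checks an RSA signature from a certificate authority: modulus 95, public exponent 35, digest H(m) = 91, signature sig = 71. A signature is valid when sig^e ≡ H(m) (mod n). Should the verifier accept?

accept

sig^2 ≡ 71^2 = 5041 ≡ 6
sig^4 ≡ 6^2 = 36
sig^8 ≡ 36^2 = 1296 ≡ 61
sig^16 ≡ 61^2 = 3721 ≡ 16
sig^32 ≡ 16^2 = 256 ≡ 66
35 = 32 + 2 + 1, so sig^35 ≡ 66·6·71 ≡ 91 (mod 95)
Since 91 equals the digest 91, verification succeeds.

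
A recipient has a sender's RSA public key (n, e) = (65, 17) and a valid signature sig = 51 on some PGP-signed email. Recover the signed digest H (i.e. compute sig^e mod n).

51

Squares mod 65: sig^1≡51, sig^2≡1, sig^4≡1, sig^8≡1, sig^16≡1
17 = 16 + 1, so sig^17 ≡ 1·51 ≡ 51 (mod 65)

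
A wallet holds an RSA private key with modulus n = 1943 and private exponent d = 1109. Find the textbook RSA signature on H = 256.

1296

H^2 ≡ 256^2 = 65536 ≡ 1417
H^4 ≡ 1417^2 = 2007889 ≡ 770
H^8 ≡ 770^2 = 592900 ≡ 285
H^16 ≡ 285^2 = 81225 ≡ 1562
H^32 ≡ 1562^2 = 2439844 ≡ 1379
H^64 ≡ 1379^2 = 1901641 ≡ 1387
H^128 ≡ 1387^2 = 1923769 ≡ 199
H^256 ≡ 199^2 = 39601 ≡ 741
H^512 ≡ 741^2 = 549081 ≡ 1155
H^1024 ≡ 1155^2 = 1334025 ≡ 1127
1109 = 1024 + 64 + 16 + 4 + 1, so H^1109 ≡ 1127·1387·1562·770·256 ≡ 1296 (mod 1943)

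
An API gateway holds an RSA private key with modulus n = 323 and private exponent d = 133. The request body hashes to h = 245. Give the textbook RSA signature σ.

62

Squares mod 323: h^1≡245, h^2≡270, h^4≡225, h^8≡237, h^16≡290, h^32≡120, h^64≡188, h^128≡137
133 = 128 + 4 + 1, so h^133 ≡ 137·225·245 ≡ 62 (mod 323)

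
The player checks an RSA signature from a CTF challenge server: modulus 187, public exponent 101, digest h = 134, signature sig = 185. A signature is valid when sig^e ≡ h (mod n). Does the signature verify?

does not verify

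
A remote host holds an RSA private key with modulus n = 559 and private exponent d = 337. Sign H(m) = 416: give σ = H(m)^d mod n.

416

Squares mod 559: (H(m))^1≡416, (H(m))^2≡325, (H(m))^4≡533, (H(m))^8≡117, (H(m))^16≡273, (H(m))^32≡182, (H(m))^64≡143, (H(m))^128≡325, (H(m))^256≡533
337 = 256 + 64 + 16 + 1, so (H(m))^337 ≡ 533·143·273·416 ≡ 416 (mod 559)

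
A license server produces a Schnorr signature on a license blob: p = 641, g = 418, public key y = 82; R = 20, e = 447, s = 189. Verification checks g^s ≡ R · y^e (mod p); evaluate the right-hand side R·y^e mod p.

82^447 mod 641 = 66
R · y^e ≡ 20·66 = 1320 ≡ 38 (mod 641)

38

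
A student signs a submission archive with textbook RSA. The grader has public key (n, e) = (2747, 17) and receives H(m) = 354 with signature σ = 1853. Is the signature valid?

σ^2 ≡ 1853^2 = 3433609 ≡ 2606
σ^4 ≡ 2606^2 = 6791236 ≡ 652
σ^8 ≡ 652^2 = 425104 ≡ 2066
σ^16 ≡ 2066^2 = 4268356 ≡ 2265
17 = 16 + 1, so σ^17 ≡ 2265·1853 ≡ 2376 (mod 2747)
2376 ≠ 354, so verification fails.

invalid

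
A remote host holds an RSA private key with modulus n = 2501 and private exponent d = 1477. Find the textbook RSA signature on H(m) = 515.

(H(m))^2 ≡ 515^2 = 265225 ≡ 119
(H(m))^4 ≡ 119^2 = 14161 ≡ 1656
(H(m))^8 ≡ 1656^2 = 2742336 ≡ 1240
(H(m))^16 ≡ 1240^2 = 1537600 ≡ 1986
(H(m))^32 ≡ 1986^2 = 3944196 ≡ 119
(H(m))^64 ≡ 119^2 = 14161 ≡ 1656
(H(m))^128 ≡ 1656^2 = 2742336 ≡ 1240
(H(m))^256 ≡ 1240^2 = 1537600 ≡ 1986
(H(m))^512 ≡ 1986^2 = 3944196 ≡ 119
(H(m))^1024 ≡ 119^2 = 14161 ≡ 1656
1477 = 1024 + 256 + 128 + 64 + 4 + 1, so (H(m))^1477 ≡ 1656·1986·1240·1656·1656·515 ≡ 2382 (mod 2501)

2382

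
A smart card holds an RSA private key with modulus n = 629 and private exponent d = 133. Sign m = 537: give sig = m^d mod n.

Squares mod 629: m^1≡537, m^2≡287, m^4≡599, m^8≡271, m^16≡477, m^32≡460, m^64≡256, m^128≡120
133 = 128 + 4 + 1, so m^133 ≡ 120·599·537 ≡ 346 (mod 629)

346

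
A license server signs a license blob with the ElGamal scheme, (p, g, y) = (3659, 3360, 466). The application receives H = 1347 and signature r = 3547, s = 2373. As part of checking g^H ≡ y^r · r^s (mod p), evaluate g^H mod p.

3360^1347 mod 3659 = 222

222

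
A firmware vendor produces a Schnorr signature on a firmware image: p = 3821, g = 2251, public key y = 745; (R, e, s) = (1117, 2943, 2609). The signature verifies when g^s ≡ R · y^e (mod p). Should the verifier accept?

reject

g^s mod p:
Squares mod 3821: 2251^1≡2251, 2251^2≡355, 2251^4≡3753, 2251^8≡803, 2251^16≡2881, 2251^32≡949, 2251^64≡2666, 2251^128≡496, 2251^256≡1472, 2251^512≡277, 2251^1024≡309, 2251^2048≡3777
2609 = 2048 + 512 + 32 + 16 + 1, so 2251^2609 ≡ 3777·277·949·2881·2251 ≡ 2588 (mod 3821)
R · y^e mod p:
Squares mod 3821: 745^1≡745, 745^2≡980, 745^4≡1329, 745^8≡939, 745^16≡2891, 745^32≡1354, 745^64≡3057, 745^128≡2904, 745^256≡269, 745^512≡3583, 745^1024≡3150, 745^2048≡3184
2943 = 2048 + 512 + 256 + 64 + 32 + 16 + 8 + 4 + 2 + 1, so 745^2943 ≡ 3184·3583·269·3057·1354·2891·939·1329·980·745 ≡ 803 (mod 3821)
1117·803 = 896951 ≡ 2837 (mod 3821)
2588 ≠ 2837; the check fails.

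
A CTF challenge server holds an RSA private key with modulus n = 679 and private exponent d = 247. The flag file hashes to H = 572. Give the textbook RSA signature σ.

Squares mod 679: H^1≡572, H^2≡585, H^4≡9, H^8≡81, H^16≡450, H^32≡158, H^64≡520, H^128≡158
247 = 128 + 64 + 32 + 16 + 4 + 2 + 1, so H^247 ≡ 158·520·158·450·9·585·572 ≡ 173 (mod 679)

173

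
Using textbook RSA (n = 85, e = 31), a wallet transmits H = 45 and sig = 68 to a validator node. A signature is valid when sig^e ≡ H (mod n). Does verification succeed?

fails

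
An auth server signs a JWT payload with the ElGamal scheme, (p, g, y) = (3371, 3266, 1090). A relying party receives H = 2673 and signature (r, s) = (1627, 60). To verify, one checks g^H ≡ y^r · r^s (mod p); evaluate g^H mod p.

2667

3266^2 = 10666756 ≡ 912
3266^4 ≡ 912^2 = 831744 ≡ 2478
3266^8 ≡ 2478^2 = 6140484 ≡ 1893
3266^16 ≡ 1893^2 = 3583449 ≡ 76
3266^32 ≡ 76^2 = 5776 ≡ 2405
3266^64 ≡ 2405^2 = 5784025 ≡ 2760
3266^128 ≡ 2760^2 = 7617600 ≡ 2511
3266^256 ≡ 2511^2 = 6305121 ≡ 1351
3266^512 ≡ 1351^2 = 1825201 ≡ 1490
3266^1024 ≡ 1490^2 = 2220100 ≡ 1982
3266^2048 ≡ 1982^2 = 3928324 ≡ 1109
2673 = 2048 + 512 + 64 + 32 + 16 + 1, so 3266^2673 ≡ 1109·1490·2760·2405·76·3266 ≡ 2667 (mod 3371)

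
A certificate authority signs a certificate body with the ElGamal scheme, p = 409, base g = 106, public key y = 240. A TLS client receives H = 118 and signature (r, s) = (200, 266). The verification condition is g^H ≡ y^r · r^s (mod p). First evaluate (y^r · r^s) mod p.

240^2 = 57600 ≡ 340
240^4 ≡ 340^2 = 115600 ≡ 262
240^8 ≡ 262^2 = 68644 ≡ 341
240^16 ≡ 341^2 = 116281 ≡ 125
240^32 ≡ 125^2 = 15625 ≡ 83
240^64 ≡ 83^2 = 6889 ≡ 345
240^128 ≡ 345^2 = 119025 ≡ 6
200 = 128 + 64 + 8, so 240^200 ≡ 6·345·341 ≡ 345 (mod 409)
200^2 = 40000 ≡ 327
200^4 ≡ 327^2 = 106929 ≡ 180
200^8 ≡ 180^2 = 32400 ≡ 89
200^16 ≡ 89^2 = 7921 ≡ 150
200^32 ≡ 150^2 = 22500 ≡ 5
200^64 ≡ 5^2 = 25
200^128 ≡ 25^2 = 625 ≡ 216
200^256 ≡ 216^2 = 46656 ≡ 30
266 = 256 + 8 + 2, so 200^266 ≡ 30·89·327 ≡ 284 (mod 409)
y^r · r^s ≡ 345·284 = 97980 ≡ 229 (mod 409)

229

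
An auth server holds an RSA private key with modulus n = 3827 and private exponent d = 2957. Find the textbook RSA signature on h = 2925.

2237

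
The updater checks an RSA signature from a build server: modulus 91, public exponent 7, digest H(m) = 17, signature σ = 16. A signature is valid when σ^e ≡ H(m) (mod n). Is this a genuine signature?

Squares mod 91: σ^1≡16, σ^2≡74, σ^4≡16
7 = 4 + 2 + 1, so σ^7 ≡ 16·74·16 ≡ 16 (mod 91)
The recovered value 16 does not match the digest 17.

forged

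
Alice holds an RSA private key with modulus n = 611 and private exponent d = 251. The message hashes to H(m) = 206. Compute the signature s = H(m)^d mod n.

357

(H(m))^2 ≡ 206^2 = 42436 ≡ 277
(H(m))^4 ≡ 277^2 = 76729 ≡ 354
(H(m))^8 ≡ 354^2 = 125316 ≡ 61
(H(m))^16 ≡ 61^2 = 3721 ≡ 55
(H(m))^32 ≡ 55^2 = 3025 ≡ 581
(H(m))^64 ≡ 581^2 = 337561 ≡ 289
(H(m))^128 ≡ 289^2 = 83521 ≡ 425
251 = 128 + 64 + 32 + 16 + 8 + 2 + 1, so (H(m))^251 ≡ 425·289·581·55·61·277·206 ≡ 357 (mod 611)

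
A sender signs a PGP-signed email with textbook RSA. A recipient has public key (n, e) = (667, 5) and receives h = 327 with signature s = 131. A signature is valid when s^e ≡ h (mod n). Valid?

no

s^5 mod 667 = 213
The recovered value 213 does not match the digest 327.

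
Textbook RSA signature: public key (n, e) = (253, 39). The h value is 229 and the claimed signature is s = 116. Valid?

no

s^2 ≡ 116^2 = 13456 ≡ 47
s^4 ≡ 47^2 = 2209 ≡ 185
s^8 ≡ 185^2 = 34225 ≡ 70
s^16 ≡ 70^2 = 4900 ≡ 93
s^32 ≡ 93^2 = 8649 ≡ 47
39 = 32 + 4 + 2 + 1, so s^39 ≡ 47·185·47·116 ≡ 24 (mod 253)
The recovered value 24 does not match the digest 229.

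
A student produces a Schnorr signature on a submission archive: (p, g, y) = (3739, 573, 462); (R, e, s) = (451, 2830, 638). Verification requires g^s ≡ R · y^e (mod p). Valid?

yes

g^s mod p:
573^2 = 328329 ≡ 3036
573^4 ≡ 3036^2 = 9217296 ≡ 661
573^8 ≡ 661^2 = 436921 ≡ 3197
573^16 ≡ 3197^2 = 10220809 ≡ 2122
573^32 ≡ 2122^2 = 4502884 ≡ 1128
573^64 ≡ 1128^2 = 1272384 ≡ 1124
573^128 ≡ 1124^2 = 1263376 ≡ 3333
573^256 ≡ 3333^2 = 11108889 ≡ 320
573^512 ≡ 320^2 = 102400 ≡ 1447
638 = 512 + 64 + 32 + 16 + 8 + 4 + 2, so 573^638 ≡ 1447·1124·1128·2122·3197·661·3036 ≡ 3011 (mod 3739)
R · y^e mod p:
462^2 = 213444 ≡ 321
462^4 ≡ 321^2 = 103041 ≡ 2088
462^8 ≡ 2088^2 = 4359744 ≡ 70
462^16 ≡ 70^2 = 4900 ≡ 1161
462^32 ≡ 1161^2 = 1347921 ≡ 1881
462^64 ≡ 1881^2 = 3538161 ≡ 1067
462^128 ≡ 1067^2 = 1138489 ≡ 1833
462^256 ≡ 1833^2 = 3359889 ≡ 2267
462^512 ≡ 2267^2 = 5139289 ≡ 1903
462^1024 ≡ 1903^2 = 3621409 ≡ 2057
462^2048 ≡ 2057^2 = 4231249 ≡ 2440
2830 = 2048 + 512 + 256 + 8 + 4 + 2, so 462^2830 ≡ 2440·1903·2267·70·2088·321 ≡ 73 (mod 3739)
451·73 = 32923 ≡ 3011 (mod 3739)
3011 ≡ 3011 (mod 3739); signature holds.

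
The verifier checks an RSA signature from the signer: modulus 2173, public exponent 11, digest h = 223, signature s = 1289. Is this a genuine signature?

genuine

s^2 ≡ 1289^2 = 1661521 ≡ 1349
s^4 ≡ 1349^2 = 1819801 ≡ 1000
s^8 ≡ 1000^2 = 1000000 ≡ 420
11 = 8 + 2 + 1, so s^11 ≡ 420·1349·1289 ≡ 223 (mod 2173)
223 = h, so the signature checks out.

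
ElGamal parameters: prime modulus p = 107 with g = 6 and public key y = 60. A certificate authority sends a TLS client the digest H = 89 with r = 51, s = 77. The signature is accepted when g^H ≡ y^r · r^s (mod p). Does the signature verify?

Left side g^H mod p:
6^2 = 36
6^4 ≡ 36^2 = 1296 ≡ 12
6^8 ≡ 12^2 = 144 ≡ 37
6^16 ≡ 37^2 = 1369 ≡ 85
6^32 ≡ 85^2 = 7225 ≡ 56
6^64 ≡ 56^2 = 3136 ≡ 33
89 = 64 + 16 + 8 + 1, so 6^89 ≡ 33·85·37·6 ≡ 77 (mod 107)
Right side y^r · r^s mod p:
60^2 = 3600 ≡ 69
60^4 ≡ 69^2 = 4761 ≡ 53
60^8 ≡ 53^2 = 2809 ≡ 27
60^16 ≡ 27^2 = 729 ≡ 87
60^32 ≡ 87^2 = 7569 ≡ 79
51 = 32 + 16 + 2 + 1, so 60^51 ≡ 79·87·69·60 ≡ 31 (mod 107)
51^2 = 2601 ≡ 33
51^4 ≡ 33^2 = 1089 ≡ 19
51^8 ≡ 19^2 = 361 ≡ 40
51^16 ≡ 40^2 = 1600 ≡ 102
51^32 ≡ 102^2 = 10404 ≡ 25
51^64 ≡ 25^2 = 625 ≡ 90
77 = 64 + 8 + 4 + 1, so 51^77 ≡ 90·40·19·51 ≡ 93 (mod 107)
31·93 = 2883 ≡ 101 (mod 107)
77 ≠ 101, so verification fails.

does not verify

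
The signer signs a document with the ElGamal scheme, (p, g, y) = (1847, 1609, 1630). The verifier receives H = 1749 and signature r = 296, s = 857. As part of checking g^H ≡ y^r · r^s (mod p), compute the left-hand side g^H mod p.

1105

1609^2 = 2588881 ≡ 1234
1609^4 ≡ 1234^2 = 1522756 ≡ 828
1609^8 ≡ 828^2 = 685584 ≡ 347
1609^16 ≡ 347^2 = 120409 ≡ 354
1609^32 ≡ 354^2 = 125316 ≡ 1567
1609^64 ≡ 1567^2 = 2455489 ≡ 826
1609^128 ≡ 826^2 = 682276 ≡ 733
1609^256 ≡ 733^2 = 537289 ≡ 1659
1609^512 ≡ 1659^2 = 2752281 ≡ 251
1609^1024 ≡ 251^2 = 63001 ≡ 203
1749 = 1024 + 512 + 128 + 64 + 16 + 4 + 1, so 1609^1749 ≡ 203·251·733·826·354·828·1609 ≡ 1105 (mod 1847)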